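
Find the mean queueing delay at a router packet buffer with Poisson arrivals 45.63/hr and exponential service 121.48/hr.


ρ = 45.63/121.48 = 0.3756
Wq = ρ/(μ−λ) = 0.3756/(121.48 − 45.63) = 0.3756/75.85 = 0.004952 hr

Final: 0.004952 hr


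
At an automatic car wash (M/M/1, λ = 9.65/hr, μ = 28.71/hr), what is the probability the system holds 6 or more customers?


ρ = 9.65/28.71 = 0.3361
P(N ≥ n) = ρ^n = 0.3361^6 = 0.001442

Final: 0.001442


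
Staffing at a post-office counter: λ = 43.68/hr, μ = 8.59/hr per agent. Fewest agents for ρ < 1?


Stability requires cμ > λ ⇔ c > λ/μ.
λ/μ = 43.68/8.59 = 5.0850
Minimum integer c = ⌊5.0850⌋ + 1 = 6
Check: 6·8.59 = 51.54 > 43.68, while 5·8.59 = 42.95 ≤ 43.68

Final: 6 servers


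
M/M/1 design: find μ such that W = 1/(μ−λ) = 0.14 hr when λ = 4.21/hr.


W = 1/(μ−λ) ⇒ μ − λ = 1/W = 1/0.14 = 7.1429
μ = λ + 1/W = 4.21 + 7.1429 = 11.3529 per hr

Final: 11.3529 /hr


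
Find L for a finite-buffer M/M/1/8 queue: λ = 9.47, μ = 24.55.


ρ = 9.47/24.55 = 0.3857
L = ρ[1 − (K+1)ρ^K + Kρ^(K+1)] / [(1−ρ)(1−ρ^(K+1))]
Numerator: 0.3857·(1 − 9·0.0004902 + 8·0.0001891) = 0.384625
Denominator: (0.6143)·(0.999811) = 0.614140
L = 0.384625/0.614140 = 0.6263

Final: 0.6263


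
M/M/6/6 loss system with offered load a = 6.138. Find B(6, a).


B(c,a) = (a^c/c!) / Σ_{k=0}^{c} a^k/k!
a^6/6! = 74.272631
Σ terms (k=0..6): 1.00000 + 6.13800 + 18.83752 + 38.54157 + 59.14204 + 72.60277 + 74.27263 = 270.534529
B = 74.272631/270.534529 = 0.274540

Final: 0.274540


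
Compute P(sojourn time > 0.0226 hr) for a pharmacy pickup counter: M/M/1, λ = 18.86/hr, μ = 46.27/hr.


W ~ Exponential(μ−λ) for M/M/1.
μ − λ = 46.27 − 18.86 = 27.4100
P(W > t) = e^{−(μ−λ)t} = e^{−0.6195} = 0.538232

Final: 0.538232


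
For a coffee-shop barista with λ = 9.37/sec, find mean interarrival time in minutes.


Mean interarrival time = 1/λ = 1/9.37 second = 0.10672 second
In minutes: 0.10672 × 0.0166667 = 0.001779 min

Final: 0.001779 min


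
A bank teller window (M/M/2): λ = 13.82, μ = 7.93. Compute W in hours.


a = 1.7427; ρ = 0.8714; P₀ = 0.068733
Lq = P₀·a^c·ρ/(c!(1−ρ)²) = 5.49739
Wq = Lq/λ = 5.49739/13.82 = 0.39779 hr
W = Wq + 1/μ = 0.39779 + 0.12610 = 0.52389 hr

Final: 0.52389 hr


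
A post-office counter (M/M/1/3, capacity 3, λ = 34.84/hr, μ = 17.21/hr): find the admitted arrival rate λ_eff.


ρ = 2.0244; P_K = (1−ρ)ρ^3/(1−ρ^4) = 0.538064
λ_eff = λ(1 − P_K) = 34.84·(1 − 0.538064) = 34.84·0.461936 = 16.0938 /hr

Final: 16.0938 /hr


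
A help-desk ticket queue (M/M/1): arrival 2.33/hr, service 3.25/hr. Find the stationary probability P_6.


ρ = 2.33/3.25 = 0.7169
P_n = (1−ρ)·ρ^n = (1 − 0.7169)·0.7169^6 = 0.2831·0.135780 = 0.038436

Final: 0.038436


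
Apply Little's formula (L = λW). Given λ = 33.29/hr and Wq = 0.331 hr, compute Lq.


Lq = λWq = 33.29·0.331 = 11.0190

Final: 11.0190


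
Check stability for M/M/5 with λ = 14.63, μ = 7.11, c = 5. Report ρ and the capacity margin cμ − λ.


Total capacity cμ = 5·7.11 = 35.55/hr
ρ = λ/(cμ) = 14.63/35.55 = 0.4115
Stable ⇔ ρ < 1: YES
Spare capacity = cμ − λ = 35.55 − 14.63 = 20.92/hr

Final: ρ = 0.4115; stable; margin = 20.92/hr


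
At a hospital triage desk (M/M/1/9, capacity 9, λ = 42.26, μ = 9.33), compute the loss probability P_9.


ρ = λ/μ = 42.26/9.33 = 4.5295
P_K = (1−ρ)ρ^K/(1−ρ^(K+1)) = (-3.5295·802473.391123)/(1 − 3634783.012741)
= -2832309.621618/-3634782.012741 = 0.779224

Final: 0.779224


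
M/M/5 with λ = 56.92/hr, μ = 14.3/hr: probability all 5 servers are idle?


a = λ/μ = 56.92/14.3 = 3.9804; ρ = a/c = 0.7961
Σ_{k=0}^{4} a^k/k! (terms k=0..4) = 1.00000 + 3.98042 + 7.92187 + 10.51079 + 10.45934 = 33.87242
Tail: a^5/(5!(1−ρ)) = 999.18124/(120·0.2039) = 40.83302
P₀ = 1/(33.87242 + 40.83302) = 1/74.70544 = 0.013386

Final: 0.013386


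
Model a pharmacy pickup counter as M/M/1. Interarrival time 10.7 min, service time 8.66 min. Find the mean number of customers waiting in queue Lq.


λ = 60/10.7 = 5.6075 /hr
μ = 60/8.66 = 6.9284 /hr
ρ = λ/μ = 5.6075/6.9284 = 0.8093
Lq = ρ²/(1−ρ) = 0.6550/0.1907 = 3.4358

Final: 3.4358


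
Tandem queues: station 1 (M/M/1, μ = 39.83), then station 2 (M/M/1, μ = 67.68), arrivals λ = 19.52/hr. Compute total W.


Each node sees arrival rate λ = 19.52/hr (tandem ⇒ throughput preserved).
W₁ = 1/(μ₁−λ) = 1/(39.83−19.52) = 0.04924 hr
W₂ = 1/(μ₂−λ) = 1/(67.68−19.52) = 0.02076 hr
W_total = W₁ + W₂ = 0.04924 + 0.02076 = 0.07000 hr

Final: 0.07000 hr


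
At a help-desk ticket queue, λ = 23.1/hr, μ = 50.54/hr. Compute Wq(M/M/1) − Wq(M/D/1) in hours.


ρ = 23.1/50.54 = 0.4571
Wq(M/M/1) = ρ/(μ−λ) = 0.4571/27.44 = 0.01666 hr
Wq(M/D/1) = ρ/(2(μ−λ)) = 0.008328 hr
Savings = 0.01666 − 0.008328 = 0.008328 hr

Final: 0.008328 hr


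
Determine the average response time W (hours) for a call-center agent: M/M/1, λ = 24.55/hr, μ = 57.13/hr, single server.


W = 1/(μ−λ) = 1/(57.13 − 24.55) = 1/32.58 = 0.03069 hr

Final: 0.03069 hr


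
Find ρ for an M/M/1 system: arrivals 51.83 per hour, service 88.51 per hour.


ρ = λ/μ = 51.83/88.51 = 0.5856

Final: 0.5856


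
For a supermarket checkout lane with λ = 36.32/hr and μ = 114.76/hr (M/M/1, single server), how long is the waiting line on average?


ρ = 36.32/114.76 = 0.3165
Lq = ρ²/(1−ρ) = 0.1002/0.6835 = 0.1465

Final: 0.1465


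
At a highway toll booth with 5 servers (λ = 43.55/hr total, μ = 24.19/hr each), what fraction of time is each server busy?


ρ = λ/(cμ) = 43.55/(5·24.19) = 43.55/120.95 = 0.3601

Final: 0.3601


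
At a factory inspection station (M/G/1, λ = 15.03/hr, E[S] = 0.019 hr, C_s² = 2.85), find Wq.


ρ = λ·E[S] = 15.03·0.019 = 0.2856
E[S²] = E[S]²(1+C_s²) = 0.019²·(1+2.85) = 0.001390
Wq = λ·E[S²]/(2(1−ρ)) = 15.03·0.001390/(2·0.7144) = 0.01462 hr

Final: 0.01462 hr


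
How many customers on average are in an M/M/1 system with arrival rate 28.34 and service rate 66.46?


ρ = λ/μ = 28.34/66.46 = 0.4264
L = ρ/(1−ρ) = 0.4264/(1 − 0.4264) = 0.4264/0.5736 = 0.7434

Final: 0.7434


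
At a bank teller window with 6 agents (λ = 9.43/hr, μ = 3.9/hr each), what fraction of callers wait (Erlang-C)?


a = λ/μ = 2.4179; ρ = a/6 = 0.4030
P₀ = 0.088691 (from M/M/c formula)
C(c,a) = [a^c/(c!(1−ρ))]·P₀ = [199.84004/(720·0.5970)]·0.088691
= 0.46491·0.088691 = 0.041233

Final: 0.041233


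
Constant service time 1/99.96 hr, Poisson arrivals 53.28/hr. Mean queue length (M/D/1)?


ρ = 53.28/99.96 = 0.5330
M/D/1: Lq = ρ²/(2(1−ρ)) = 0.2841/(2·0.4670) = 0.30419

Final: 0.30419


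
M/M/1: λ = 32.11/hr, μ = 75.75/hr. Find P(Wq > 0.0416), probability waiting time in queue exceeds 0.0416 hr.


ρ = 32.11/75.75 = 0.4239
P(Wq > t) = ρ·e^{−(μ−λ)t} = 0.4239·e^{−1.8154}
= 0.4239·0.162769 = 0.068997

Final: 0.068997


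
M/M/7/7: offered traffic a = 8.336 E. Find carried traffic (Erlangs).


B(7,8.336) = 0.326791 (Erlang-B)
Carried load = a(1 − B) = 8.336·(1 − 0.326791) = 8.336·0.673209 = 5.6119 E

Final: 5.6119 Erlangs


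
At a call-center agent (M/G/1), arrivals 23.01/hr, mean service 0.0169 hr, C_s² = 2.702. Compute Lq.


ρ = λ·E[S] = 23.01·0.0169 = 0.3889
Lq = ρ²(1+C_s²)/(2(1−ρ)) = 0.1512·(1+2.702)/(2·0.6111)
= 0.1512·3.7020/1.2223 = 0.45801

Final: 0.45801


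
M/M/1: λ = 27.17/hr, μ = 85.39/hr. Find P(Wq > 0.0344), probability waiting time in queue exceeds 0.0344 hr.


ρ = 27.17/85.39 = 0.3182
P(Wq > t) = ρ·e^{−(μ−λ)t} = 0.3182·e^{−2.0028}
= 0.3182·0.134961 = 0.042943

Final: 0.042943


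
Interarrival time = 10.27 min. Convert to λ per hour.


λ = 1/(interarrival time) in consistent units.
1 hour = 60 min, so λ = 60/10.27 = 5.8423 per hour

Final: 5.8423 /hr


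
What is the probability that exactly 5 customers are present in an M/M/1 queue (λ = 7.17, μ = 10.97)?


ρ = 7.17/10.97 = 0.6536
P_n = (1−ρ)·ρ^n = (1 − 0.6536)·0.6536^5 = 0.3464·0.119279 = 0.041318

Final: 0.041318


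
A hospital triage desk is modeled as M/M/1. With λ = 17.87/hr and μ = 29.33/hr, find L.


ρ = λ/μ = 17.87/29.33 = 0.6093
L = ρ/(1−ρ) = 0.6093/(1 − 0.6093) = 0.6093/0.3907 = 1.5593

Final: 1.5593


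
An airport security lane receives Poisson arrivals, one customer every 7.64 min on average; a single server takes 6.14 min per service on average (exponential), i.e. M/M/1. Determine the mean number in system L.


λ = 60/7.64 = 7.8534 /hr
μ = 60/6.14 = 9.7720 /hr
ρ = λ/μ = 7.8534/9.7720 = 0.8037
L = ρ/(1−ρ) = 0.8037/0.1963 = 4.0933

Final: 4.0933


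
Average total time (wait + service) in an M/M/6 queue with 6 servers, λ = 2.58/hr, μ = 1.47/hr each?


a = 1.7551; ρ = 0.2925; P₀ = 0.172775
Lq = P₀·a^c·ρ/(c!(1−ρ)²) = 0.004099
Wq = Lq/λ = 0.004099/2.58 = 0.001589 hr
W = Wq + 1/μ = 0.001589 + 0.68027 = 0.68186 hr

Final: 0.68186 hr


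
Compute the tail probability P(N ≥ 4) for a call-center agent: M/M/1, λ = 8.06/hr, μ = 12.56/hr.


ρ = 8.06/12.56 = 0.6417
P(N ≥ n) = ρ^n = 0.6417^4 = 0.169583

Final: 0.169583


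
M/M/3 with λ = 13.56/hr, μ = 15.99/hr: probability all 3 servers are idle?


a = λ/μ = 13.56/15.99 = 0.8480; ρ = a/c = 0.2827
Σ_{k=0}^{2} a^k/k! (terms k=0..2) = 1.00000 + 0.84803 + 0.35958 = 2.20761
Tail: a^3/(3!(1−ρ)) = 0.60986/(6·0.7173) = 0.14170
P₀ = 1/(2.20761 + 0.14170) = 1/2.34931 = 0.425657

Final: 0.425657


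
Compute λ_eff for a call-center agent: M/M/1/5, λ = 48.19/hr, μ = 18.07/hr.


ρ = 2.6669; P_K = (1−ρ)ρ^5/(1−ρ^6) = 0.626768
λ_eff = λ(1 − P_K) = 48.19·(1 − 0.626768) = 48.19·0.373232 = 17.9860 /hr

Final: 17.9860 /hr


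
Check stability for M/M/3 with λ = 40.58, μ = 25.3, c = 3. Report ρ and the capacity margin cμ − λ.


Total capacity cμ = 3·25.3 = 75.90/hr
ρ = λ/(cμ) = 40.58/75.90 = 0.5347
Stable ⇔ ρ < 1: YES
Spare capacity = cμ − λ = 75.90 − 40.58 = 35.32/hr

Final: ρ = 0.5347; stable; margin = 35.32/hr


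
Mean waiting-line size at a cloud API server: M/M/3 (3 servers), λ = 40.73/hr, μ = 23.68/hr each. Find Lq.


a = λ/μ = 1.7200; ρ = a/3 = 0.5733
P₀ = 0.161629
Lq = P₀·a^c·ρ / (c!·(1−ρ)²) = 0.161629·5.08860·0.5733/(6·0.18204)
= 0.43173

Final: 0.43173


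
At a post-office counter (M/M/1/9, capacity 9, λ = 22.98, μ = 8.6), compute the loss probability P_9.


ρ = λ/μ = 22.98/8.6 = 2.6721
P_K = (1−ρ)ρ^K/(1−ρ^(K+1)) = (-1.6721·6944.870597)/(1 − 18557.340269)
= -11612.469672/-18556.340269 = 0.625795

Final: 0.625795


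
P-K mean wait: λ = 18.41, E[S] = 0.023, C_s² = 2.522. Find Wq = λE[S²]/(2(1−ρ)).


ρ = λ·E[S] = 18.41·0.023 = 0.4234
E[S²] = E[S]²(1+C_s²) = 0.023²·(1+2.522) = 0.001863
Wq = λ·E[S²]/(2(1−ρ)) = 18.41·0.001863/(2·0.5766) = 0.02975 hr

Final: 0.02975 hr


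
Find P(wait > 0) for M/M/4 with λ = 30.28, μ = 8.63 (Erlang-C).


a = λ/μ = 3.5087; ρ = a/4 = 0.8772
P₀ = 0.014435 (from M/M/c formula)
C(c,a) = [a^c/(c!(1−ρ))]·P₀ = [151.55850/(24·0.1228)]·0.014435
= 51.41312·0.014435 = 0.742144

Final: 0.742144


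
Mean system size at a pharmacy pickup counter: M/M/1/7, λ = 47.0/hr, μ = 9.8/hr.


ρ = 47.0/9.8 = 4.7959
L = ρ[1 − (K+1)ρ^K + Kρ^(K+1)] / [(1−ρ)(1−ρ^(K+1))]
Numerator: 4.7959·(1 − 8·58358.278966 + 7·279881.541977) = 7156975.655057
Denominator: (-3.7959)·(-279880.541977) = 1062403.689955
L = 7156975.655057/1062403.689955 = 6.7366

Final: 6.7366


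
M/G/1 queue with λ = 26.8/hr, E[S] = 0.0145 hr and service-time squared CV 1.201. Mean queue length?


ρ = λ·E[S] = 26.8·0.0145 = 0.3886
Lq = ρ²(1+C_s²)/(2(1−ρ)) = 0.1510·(1+1.201)/(2·0.6114)
= 0.1510·2.2010/1.2228 = 0.27181

Final: 0.27181


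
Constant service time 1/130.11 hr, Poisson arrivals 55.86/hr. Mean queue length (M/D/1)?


ρ = 55.86/130.11 = 0.4293
M/D/1: Lq = ρ²/(2(1−ρ)) = 0.1843/(2·0.5707) = 0.16150

Final: 0.16150


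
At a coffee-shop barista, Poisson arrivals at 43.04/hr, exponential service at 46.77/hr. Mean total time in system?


W = 1/(μ−λ) = 1/(46.77 − 43.04) = 1/3.73 = 0.2681 hr

Final: 0.2681 hr


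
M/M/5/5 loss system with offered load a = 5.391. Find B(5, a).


B(c,a) = (a^c/c!) / Σ_{k=0}^{c} a^k/k!
a^5/5! = 37.945949
Σ terms (k=0..5): 1.00000 + 5.39100 + 14.53144 + 26.11300 + 35.19379 + 37.94595 = 120.175181
B = 37.945949/120.175181 = 0.315755

Final: 0.315755


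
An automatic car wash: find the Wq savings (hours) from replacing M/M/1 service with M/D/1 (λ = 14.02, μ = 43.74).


ρ = 14.02/43.74 = 0.3205
Wq(M/M/1) = ρ/(μ−λ) = 0.3205/29.72 = 0.01079 hr
Wq(M/D/1) = ρ/(2(μ−λ)) = 0.005393 hr
Savings = 0.01079 − 0.005393 = 0.005393 hr

Final: 0.005393 hr


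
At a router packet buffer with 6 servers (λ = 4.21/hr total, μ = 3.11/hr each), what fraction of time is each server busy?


ρ = λ/(cμ) = 4.21/(6·3.11) = 4.21/18.66 = 0.2256

Final: 0.2256


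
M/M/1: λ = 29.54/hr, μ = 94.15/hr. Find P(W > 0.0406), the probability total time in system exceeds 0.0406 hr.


W ~ Exponential(μ−λ) for M/M/1.
μ − λ = 94.15 − 29.54 = 64.6100
P(W > t) = e^{−(μ−λ)t} = e^{−2.6232} = 0.072573

Final: 0.072573


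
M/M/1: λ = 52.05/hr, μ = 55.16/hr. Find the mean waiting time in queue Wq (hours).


ρ = 52.05/55.16 = 0.9436
Wq = ρ/(μ−λ) = 0.9436/(55.16 − 52.05) = 0.9436/3.11 = 0.3034 hr

Final: 0.3034 hr


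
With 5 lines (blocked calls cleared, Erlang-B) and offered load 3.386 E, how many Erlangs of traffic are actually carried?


B(5,3.386) = 0.143901 (Erlang-B)
Carried load = a(1 − B) = 3.386·(1 − 0.143901) = 3.386·0.856099 = 2.8988 E

Final: 2.8988 Erlangs


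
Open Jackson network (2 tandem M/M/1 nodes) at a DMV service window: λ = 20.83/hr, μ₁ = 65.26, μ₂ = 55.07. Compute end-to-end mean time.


Each node sees arrival rate λ = 20.83/hr (tandem ⇒ throughput preserved).
W₁ = 1/(μ₁−λ) = 1/(65.26−20.83) = 0.02251 hr
W₂ = 1/(μ₂−λ) = 1/(55.07−20.83) = 0.02921 hr
W_total = W₁ + W₂ = 0.02251 + 0.02921 = 0.05171 hr

Final: 0.05171 hr


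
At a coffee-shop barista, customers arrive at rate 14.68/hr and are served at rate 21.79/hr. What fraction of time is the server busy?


ρ = λ/μ = 14.68/21.79 = 0.6737

Final: 0.6737


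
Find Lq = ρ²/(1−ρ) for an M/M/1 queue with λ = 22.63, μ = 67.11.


ρ = 22.63/67.11 = 0.3372
Lq = ρ²/(1−ρ) = 0.1137/0.6628 = 0.1716

Final: 0.1716


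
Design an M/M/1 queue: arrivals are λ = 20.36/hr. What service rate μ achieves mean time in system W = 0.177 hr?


W = 1/(μ−λ) ⇒ μ − λ = 1/W = 1/0.177 = 5.6497
μ = λ + 1/W = 20.36 + 5.6497 = 26.0097 per hr

Final: 26.0097 /hr


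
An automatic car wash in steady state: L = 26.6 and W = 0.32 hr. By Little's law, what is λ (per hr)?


λ = L/W = 26.6/0.32 = 83.1250 /hr

Final: 83.1250 /hr


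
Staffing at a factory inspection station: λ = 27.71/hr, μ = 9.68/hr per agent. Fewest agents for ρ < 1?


Stability requires cμ > λ ⇔ c > λ/μ.
λ/μ = 27.71/9.68 = 2.8626
Minimum integer c = ⌊2.8626⌋ + 1 = 3
Check: 3·9.68 = 29.04 > 27.71, while 2·9.68 = 19.36 ≤ 27.71

Final: 3 servers


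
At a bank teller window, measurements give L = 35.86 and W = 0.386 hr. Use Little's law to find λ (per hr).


λ = L/W = 35.86/0.386 = 92.9016 /hr

Final: 92.9016 /hr


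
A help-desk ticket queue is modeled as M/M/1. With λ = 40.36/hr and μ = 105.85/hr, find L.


ρ = λ/μ = 40.36/105.85 = 0.3813
L = ρ/(1−ρ) = 0.3813/(1 − 0.3813) = 0.3813/0.6187 = 0.6163

Final: 0.6163


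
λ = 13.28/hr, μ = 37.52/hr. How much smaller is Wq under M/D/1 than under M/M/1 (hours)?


ρ = 13.28/37.52 = 0.3539
Wq(M/M/1) = ρ/(μ−λ) = 0.3539/24.24 = 0.01460 hr
Wq(M/D/1) = ρ/(2(μ−λ)) = 0.007301 hr
Savings = 0.01460 − 0.007301 = 0.007301 hr

Final: 0.007301 hr


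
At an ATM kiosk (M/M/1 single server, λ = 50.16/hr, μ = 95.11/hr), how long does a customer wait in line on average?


ρ = 50.16/95.11 = 0.5274
Wq = ρ/(μ−λ) = 0.5274/(95.11 − 50.16) = 0.5274/44.95 = 0.01173 hr

Final: 0.01173 hr


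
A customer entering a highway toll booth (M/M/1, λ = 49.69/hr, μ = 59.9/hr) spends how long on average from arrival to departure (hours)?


W = 1/(μ−λ) = 1/(59.9 − 49.69) = 1/10.21 = 0.09794 hr

Final: 0.09794 hr


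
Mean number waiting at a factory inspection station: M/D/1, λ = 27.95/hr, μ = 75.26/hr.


ρ = 27.95/75.26 = 0.3714
M/D/1: Lq = ρ²/(2(1−ρ)) = 0.1379/(2·0.6286) = 0.10970

Final: 0.10970


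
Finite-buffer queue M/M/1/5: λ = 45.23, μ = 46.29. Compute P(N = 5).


ρ = λ/μ = 45.23/46.29 = 0.9771
P_K = (1−ρ)ρ^K/(1−ρ^(K+1)) = (0.02290·0.890629)/(1 − 0.870235)
= 0.020395/0.129765 = 0.157166

Final: 0.157166


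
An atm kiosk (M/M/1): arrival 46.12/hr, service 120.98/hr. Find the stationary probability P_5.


ρ = 46.12/120.98 = 0.3812
P_n = (1−ρ)·ρ^n = (1 − 0.3812)·0.3812^5 = 0.6188·0.008052 = 0.004982

Final: 0.004982


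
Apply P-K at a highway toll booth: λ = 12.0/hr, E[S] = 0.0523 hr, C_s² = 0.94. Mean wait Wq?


ρ = λ·E[S] = 12.0·0.0523 = 0.6276
E[S²] = E[S]²(1+C_s²) = 0.0523²·(1+0.94) = 0.005306
Wq = λ·E[S²]/(2(1−ρ)) = 12.0·0.005306/(2·0.3724) = 0.08550 hr

Final: 0.08550 hr


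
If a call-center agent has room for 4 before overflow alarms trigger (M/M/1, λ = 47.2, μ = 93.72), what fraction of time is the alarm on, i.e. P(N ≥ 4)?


ρ = 47.2/93.72 = 0.5036
P(N ≥ n) = ρ^n = 0.5036^4 = 0.064334

Final: 0.064334


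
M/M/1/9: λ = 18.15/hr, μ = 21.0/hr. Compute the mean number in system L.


ρ = 18.15/21.0 = 0.8643
L = ρ[1 − (K+1)ρ^K + Kρ^(K+1)] / [(1−ρ)(1−ρ^(K+1))]
Numerator: 0.8643·(1 − 10·0.269101 + 9·0.232581) = 0.347625
Denominator: (0.1357)·(0.767419) = 0.104150
L = 0.347625/0.104150 = 3.3377

Final: 3.3377


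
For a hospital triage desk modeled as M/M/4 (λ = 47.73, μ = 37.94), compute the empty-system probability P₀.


a = λ/μ = 47.73/37.94 = 1.2580; ρ = a/c = 0.3145
Σ_{k=0}^{3} a^k/k! (terms k=0..3) = 1.00000 + 1.25804 + 0.79133 + 0.33184 = 3.38121
Tail: a^4/(4!(1−ρ)) = 2.50482/(24·0.6855) = 0.15225
P₀ = 1/(3.38121 + 0.15225) = 1/3.53346 = 0.283008

Final: 0.283008


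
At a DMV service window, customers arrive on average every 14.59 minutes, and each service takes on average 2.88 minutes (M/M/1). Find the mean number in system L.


λ = 60/14.59 = 4.1124 /hr
μ = 60/2.88 = 20.8333 /hr
ρ = λ/μ = 4.1124/20.8333 = 0.1974
L = ρ/(1−ρ) = 0.1974/0.8026 = 0.2459

Final: 0.2459


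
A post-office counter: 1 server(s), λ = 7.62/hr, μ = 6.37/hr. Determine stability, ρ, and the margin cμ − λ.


Total capacity cμ = 1·6.37 = 6.37/hr
ρ = λ/(cμ) = 7.62/6.37 = 1.1962
Stable ⇔ ρ < 1: NO
Spare capacity = cμ − λ = 6.37 − 7.62 = -1.25/hr

Final: ρ = 1.1962; unstable; margin = -1.25/hr


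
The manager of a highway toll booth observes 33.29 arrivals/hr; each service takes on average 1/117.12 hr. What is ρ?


ρ = λ/μ = 33.29/117.12 = 0.2842

Final: 0.2842


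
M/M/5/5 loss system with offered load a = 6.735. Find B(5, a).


B(c,a) = (a^c/c!) / Σ_{k=0}^{c} a^k/k!
a^5/5! = 115.479994
Σ terms (k=0..5): 1.00000 + 6.73500 + 22.68011 + 50.91685 + 85.73125 + 115.47999 = 282.543210
B = 115.479994/282.543210 = 0.408716

Final: 0.408716


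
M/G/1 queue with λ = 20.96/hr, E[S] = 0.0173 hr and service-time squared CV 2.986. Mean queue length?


ρ = λ·E[S] = 20.96·0.0173 = 0.3626
Lq = ρ²(1+C_s²)/(2(1−ρ)) = 0.1315·(1+2.986)/(2·0.6374)
= 0.1315·3.9860/1.2748 = 0.41113

Final: 0.41113


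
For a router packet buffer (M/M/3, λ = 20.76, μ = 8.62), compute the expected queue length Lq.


a = λ/μ = 2.4084; ρ = a/3 = 0.8028
P₀ = 0.055208
Lq = P₀·a^c·ρ / (c!·(1−ρ)²) = 0.055208·13.96884·0.8028/(6·0.03889)
= 2.65291

Final: 2.65291


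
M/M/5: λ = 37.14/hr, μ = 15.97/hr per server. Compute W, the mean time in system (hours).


a = 2.3256; ρ = 0.4651; P₀ = 0.096109
Lq = P₀·a^c·ρ/(c!(1−ρ)²) = 0.08858
Wq = Lq/λ = 0.08858/37.14 = 0.002385 hr
W = Wq + 1/μ = 0.002385 + 0.06262 = 0.06500 hr

Final: 0.06500 hr


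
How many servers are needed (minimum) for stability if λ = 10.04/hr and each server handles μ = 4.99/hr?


Stability requires cμ > λ ⇔ c > λ/μ.
λ/μ = 10.04/4.99 = 2.0120
Minimum integer c = ⌊2.0120⌋ + 1 = 3
Check: 3·4.99 = 14.97 > 10.04, while 2·4.99 = 9.98 ≤ 10.04

Final: 3 servers


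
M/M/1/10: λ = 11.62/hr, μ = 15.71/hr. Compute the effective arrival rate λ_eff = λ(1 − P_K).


ρ = 0.7397; P_K = (1−ρ)ρ^10/(1−ρ^11) = 0.013240
λ_eff = λ(1 − P_K) = 11.62·(1 − 0.013240) = 11.62·0.986760 = 11.4662 /hr

Final: 11.4662 /hr


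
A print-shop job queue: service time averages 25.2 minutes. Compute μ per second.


μ = 1/(service time) in consistent units.
1 second = 0.0166667 min, so μ = 0.0166667/25.2 = 0.0006614 per second

Final: 0.0006614 /sec


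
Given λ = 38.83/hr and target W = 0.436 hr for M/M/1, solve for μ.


W = 1/(μ−λ) ⇒ μ − λ = 1/W = 1/0.436 = 2.2936
μ = λ + 1/W = 38.83 + 2.2936 = 41.1236 per hr

Final: 41.1236 /hr


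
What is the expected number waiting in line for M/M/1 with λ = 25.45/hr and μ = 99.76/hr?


ρ = 25.45/99.76 = 0.2551
Lq = ρ²/(1−ρ) = 0.06508/0.7449 = 0.08737

Final: 0.08737


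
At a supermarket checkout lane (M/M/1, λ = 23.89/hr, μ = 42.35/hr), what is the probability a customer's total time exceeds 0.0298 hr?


W ~ Exponential(μ−λ) for M/M/1.
μ − λ = 42.35 − 23.89 = 18.4600
P(W > t) = e^{−(μ−λ)t} = e^{−0.5501} = 0.576888

Final: 0.576888


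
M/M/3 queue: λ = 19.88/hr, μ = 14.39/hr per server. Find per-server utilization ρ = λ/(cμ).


ρ = λ/(cμ) = 19.88/(3·14.39) = 19.88/43.17 = 0.4605

Final: 0.4605


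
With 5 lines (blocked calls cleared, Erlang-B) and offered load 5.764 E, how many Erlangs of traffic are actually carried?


B(5,5.764) = 0.343605 (Erlang-B)
Carried load = a(1 − B) = 5.764·(1 − 0.343605) = 5.764·0.656395 = 3.7835 E

Final: 3.7835 Erlangs


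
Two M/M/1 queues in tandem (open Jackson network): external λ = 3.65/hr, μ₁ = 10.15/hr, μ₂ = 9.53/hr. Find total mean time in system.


Each node sees arrival rate λ = 3.65/hr (tandem ⇒ throughput preserved).
W₁ = 1/(μ₁−λ) = 1/(10.15−3.65) = 0.15385 hr
W₂ = 1/(μ₂−λ) = 1/(9.53−3.65) = 0.17007 hr
W_total = W₁ + W₂ = 0.15385 + 0.17007 = 0.32391 hr

Final: 0.32391 hr


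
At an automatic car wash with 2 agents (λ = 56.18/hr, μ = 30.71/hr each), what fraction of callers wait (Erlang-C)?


a = λ/μ = 1.8294; ρ = a/2 = 0.9147
P₀ = 0.044558 (from M/M/c formula)
C(c,a) = [a^c/(c!(1−ρ))]·P₀ = [3.34660/(2·0.08531)]·0.044558
= 19.61338·0.044558 = 0.873929

Final: 0.873929


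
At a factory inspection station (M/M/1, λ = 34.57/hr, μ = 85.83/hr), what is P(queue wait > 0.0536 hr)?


ρ = 34.57/85.83 = 0.4028
P(Wq > t) = ρ·e^{−(μ−λ)t} = 0.4028·e^{−2.7475}
= 0.4028·0.064086 = 0.025812

Final: 0.025812


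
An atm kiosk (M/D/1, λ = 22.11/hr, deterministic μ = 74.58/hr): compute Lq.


ρ = 22.11/74.58 = 0.2965
M/D/1: Lq = ρ²/(2(1−ρ)) = 0.08789/(2·0.7035) = 0.06246

Final: 0.06246


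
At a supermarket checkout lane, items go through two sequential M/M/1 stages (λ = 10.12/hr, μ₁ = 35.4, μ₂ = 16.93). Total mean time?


Each node sees arrival rate λ = 10.12/hr (tandem ⇒ throughput preserved).
W₁ = 1/(μ₁−λ) = 1/(35.4−10.12) = 0.03956 hr
W₂ = 1/(μ₂−λ) = 1/(16.93−10.12) = 0.14684 hr
W_total = W₁ + W₂ = 0.03956 + 0.14684 = 0.18640 hr

Final: 0.18640 hr


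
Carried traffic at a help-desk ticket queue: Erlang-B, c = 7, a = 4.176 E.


B(7,4.176) = 0.071981 (Erlang-B)
Carried load = a(1 − B) = 4.176·(1 − 0.071981) = 4.176·0.928019 = 3.8754 E

Final: 3.8754 Erlangs


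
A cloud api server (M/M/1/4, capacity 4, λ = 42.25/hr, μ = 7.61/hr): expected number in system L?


ρ = 42.25/7.61 = 5.5519
L = ρ[1 − (K+1)ρ^K + Kρ^(K+1)] / [(1−ρ)(1−ρ^(K+1))]
Numerator: 5.5519·(1 − 5·950.097611 + 4·5274.852045) = 90773.209635
Denominator: (-4.5519)·(-5273.852045) = 24006.075538
L = 90773.209635/24006.075538 = 3.7813

Final: 3.7813


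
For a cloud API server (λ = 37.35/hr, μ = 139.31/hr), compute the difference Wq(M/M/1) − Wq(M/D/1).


ρ = 37.35/139.31 = 0.2681
Wq(M/M/1) = ρ/(μ−λ) = 0.2681/101.96 = 0.002630 hr
Wq(M/D/1) = ρ/(2(μ−λ)) = 0.001315 hr
Savings = 0.002630 − 0.001315 = 0.001315 hr

Final: 0.001315 hr


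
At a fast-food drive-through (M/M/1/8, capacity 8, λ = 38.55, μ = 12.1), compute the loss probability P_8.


ρ = λ/μ = 38.55/12.1 = 3.1860
P_K = (1−ρ)ρ^K/(1−ρ^(K+1)) = (-2.1860·10614.806863)/(1 − 33818.248312)
= -23203.441449/-33817.248312 = 0.686142

Final: 0.686142


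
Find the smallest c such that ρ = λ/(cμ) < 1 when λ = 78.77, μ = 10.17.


Stability requires cμ > λ ⇔ c > λ/μ.
λ/μ = 78.77/10.17 = 7.7453
Minimum integer c = ⌊7.7453⌋ + 1 = 8
Check: 8·10.17 = 81.36 > 78.77, while 7·10.17 = 71.19 ≤ 78.77

Final: 8 servers


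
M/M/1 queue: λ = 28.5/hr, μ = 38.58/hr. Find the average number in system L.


ρ = λ/μ = 28.5/38.58 = 0.7387
L = ρ/(1−ρ) = 0.7387/(1 − 0.7387) = 0.7387/0.2613 = 2.8274

Final: 2.8274


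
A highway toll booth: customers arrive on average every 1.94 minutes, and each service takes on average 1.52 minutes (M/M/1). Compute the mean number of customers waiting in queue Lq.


λ = 60/1.94 = 30.9278 /hr
μ = 60/1.52 = 39.4737 /hr
ρ = λ/μ = 30.9278/39.4737 = 0.7835
Lq = ρ²/(1−ρ) = 0.6139/0.2165 = 2.8355

Final: 2.8355


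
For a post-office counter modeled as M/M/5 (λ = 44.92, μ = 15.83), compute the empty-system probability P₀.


a = λ/μ = 44.92/15.83 = 2.8377; ρ = a/c = 0.5675
Σ_{k=0}^{4} a^k/k! (terms k=0..4) = 1.00000 + 2.83765 + 4.02613 + 3.80825 + 2.70162 = 14.37365
Tail: a^5/(5!(1−ρ)) = 183.98998/(120·0.4325) = 3.54533
P₀ = 1/(14.37365 + 3.54533) = 1/17.91898 = 0.055807

Final: 0.055807


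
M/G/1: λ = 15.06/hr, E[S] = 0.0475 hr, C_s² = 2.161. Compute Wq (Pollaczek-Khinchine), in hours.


ρ = λ·E[S] = 15.06·0.0475 = 0.7154
E[S²] = E[S]²(1+C_s²) = 0.0475²·(1+2.161) = 0.007132
Wq = λ·E[S²]/(2(1−ρ)) = 15.06·0.007132/(2·0.2846) = 0.18867 hr

Final: 0.18867 hr


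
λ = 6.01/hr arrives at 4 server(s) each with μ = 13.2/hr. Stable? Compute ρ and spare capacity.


Total capacity cμ = 4·13.2 = 52.80/hr
ρ = λ/(cμ) = 6.01/52.80 = 0.1138
Stable ⇔ ρ < 1: YES
Spare capacity = cμ − λ = 52.80 − 6.01 = 46.79/hr

Final: ρ = 0.1138; stable; margin = 46.79/hr


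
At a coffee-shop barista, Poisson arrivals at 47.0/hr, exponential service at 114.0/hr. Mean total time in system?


W = 1/(μ−λ) = 1/(114.0 − 47.0) = 1/67.00 = 0.01493 hr

Final: 0.01493 hr


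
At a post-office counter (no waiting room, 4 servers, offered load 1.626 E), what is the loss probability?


B(c,a) = (a^c/c!) / Σ_{k=0}^{c} a^k/k!
a^4/4! = 0.291253
Σ terms (k=0..4): 1.00000 + 1.62600 + 1.32194 + 0.71649 + 0.29125 = 4.955682
B = 0.291253/4.955682 = 0.058772

Final: 0.058772


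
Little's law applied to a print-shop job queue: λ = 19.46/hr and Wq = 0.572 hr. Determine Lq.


Lq = λWq = 19.46·0.572 = 11.1311

Final: 11.1311


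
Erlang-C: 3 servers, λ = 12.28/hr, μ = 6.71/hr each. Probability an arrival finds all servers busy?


a = λ/μ = 1.8301; ρ = a/3 = 0.6100
P₀ = 0.140362 (from M/M/c formula)
C(c,a) = [a^c/(c!(1−ρ))]·P₀ = [6.12954/(6·0.3900)]·0.140362
= 2.61969·0.140362 = 0.367705

Final: 0.367705


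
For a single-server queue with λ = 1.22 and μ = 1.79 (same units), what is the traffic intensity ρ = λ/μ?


ρ = λ/μ = 1.22/1.79 = 0.6816

Final: 0.6816


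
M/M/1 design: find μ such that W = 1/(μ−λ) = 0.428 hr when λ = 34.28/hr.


W = 1/(μ−λ) ⇒ μ − λ = 1/W = 1/0.428 = 2.3364
μ = λ + 1/W = 34.28 + 2.3364 = 36.6164 per hr

Final: 36.6164 /hr


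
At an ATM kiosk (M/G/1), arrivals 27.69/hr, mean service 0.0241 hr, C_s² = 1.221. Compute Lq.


ρ = λ·E[S] = 27.69·0.0241 = 0.6673
Lq = ρ²(1+C_s²)/(2(1−ρ)) = 0.4453·(1+1.221)/(2·0.3327)
= 0.4453·2.2210/0.6653 = 1.48656

Final: 1.48656


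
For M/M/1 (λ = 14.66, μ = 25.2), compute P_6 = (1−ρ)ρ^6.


ρ = 14.66/25.2 = 0.5817
P_n = (1−ρ)·ρ^n = (1 − 0.5817)·0.5817^6 = 0.4183·0.038762 = 0.016212

Final: 0.016212


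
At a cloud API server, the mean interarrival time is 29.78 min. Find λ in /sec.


λ = 1/(interarrival time) in consistent units.
1 second = 0.0166667 min, so λ = 0.0166667/29.78 = 0.0005597 per second

Final: 0.0005597 /sec


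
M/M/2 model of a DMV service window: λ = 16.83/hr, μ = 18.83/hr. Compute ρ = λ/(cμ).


ρ = λ/(cμ) = 16.83/(2·18.83) = 16.83/37.66 = 0.4469

Final: 0.4469


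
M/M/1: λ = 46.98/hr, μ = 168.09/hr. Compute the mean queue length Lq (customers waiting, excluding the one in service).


ρ = 46.98/168.09 = 0.2795
Lq = ρ²/(1−ρ) = 0.07812/0.7205 = 0.1084

Final: 0.1084


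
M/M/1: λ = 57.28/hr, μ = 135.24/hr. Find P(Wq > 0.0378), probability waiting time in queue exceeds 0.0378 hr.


ρ = 57.28/135.24 = 0.4235
P(Wq > t) = ρ·e^{−(μ−λ)t} = 0.4235·e^{−2.9469}
= 0.4235·0.052503 = 0.022237

Final: 0.022237


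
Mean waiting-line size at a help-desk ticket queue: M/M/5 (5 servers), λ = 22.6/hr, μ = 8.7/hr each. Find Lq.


a = λ/μ = 2.5977; ρ = a/5 = 0.5195
P₀ = 0.072242
Lq = P₀·a^c·ρ / (c!·(1−ρ)²) = 0.072242·118.28943·0.5195/(120·0.23084)
= 0.16027

Final: 0.16027


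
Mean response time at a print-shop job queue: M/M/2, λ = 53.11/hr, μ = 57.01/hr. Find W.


a = 0.9316; ρ = 0.4658; P₀ = 0.364447
Lq = P₀·a^c·ρ/(c!(1−ρ)²) = 0.25813
Wq = Lq/λ = 0.25813/53.11 = 0.004860 hr
W = Wq + 1/μ = 0.004860 + 0.01754 = 0.02240 hr

Final: 0.02240 hr


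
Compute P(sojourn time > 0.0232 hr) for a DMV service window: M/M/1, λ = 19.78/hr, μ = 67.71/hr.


W ~ Exponential(μ−λ) for M/M/1.
μ − λ = 67.71 − 19.78 = 47.9300
P(W > t) = e^{−(μ−λ)t} = e^{−1.1120} = 0.328908

Final: 0.328908


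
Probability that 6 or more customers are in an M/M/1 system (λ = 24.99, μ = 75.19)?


ρ = 24.99/75.19 = 0.3324
P(N ≥ n) = ρ^n = 0.3324^6 = 0.001348

Final: 0.001348


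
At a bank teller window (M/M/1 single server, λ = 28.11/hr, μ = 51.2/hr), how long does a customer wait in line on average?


ρ = 28.11/51.2 = 0.5490
Wq = ρ/(μ−λ) = 0.5490/(51.2 − 28.11) = 0.5490/23.09 = 0.02378 hr

Final: 0.02378 hr


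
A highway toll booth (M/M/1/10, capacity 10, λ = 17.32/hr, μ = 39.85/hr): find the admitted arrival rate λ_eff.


ρ = 0.4346; P_K = (1−ρ)ρ^10/(1−ρ^11) = 0.0001360
λ_eff = λ(1 − P_K) = 17.32·(1 − 0.0001360) = 17.32·0.999864 = 17.3176 /hr

Final: 17.3176 /hr


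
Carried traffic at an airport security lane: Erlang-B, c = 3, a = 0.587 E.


B(3,0.587) = 0.018801 (Erlang-B)
Carried load = a(1 − B) = 0.587·(1 − 0.018801) = 0.587·0.981199 = 0.5760 E

Final: 0.5760 Erlangs


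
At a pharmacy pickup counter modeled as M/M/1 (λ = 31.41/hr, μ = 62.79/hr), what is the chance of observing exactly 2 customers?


ρ = 31.41/62.79 = 0.5002
P_n = (1−ρ)·ρ^n = (1 − 0.5002)·0.5002^2 = 0.4998·0.250239 = 0.125060

Final: 0.125060


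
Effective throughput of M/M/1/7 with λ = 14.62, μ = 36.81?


ρ = 0.3972; P_K = (1−ρ)ρ^7/(1−ρ^8) = 0.0009404
λ_eff = λ(1 − P_K) = 14.62·(1 − 0.0009404) = 14.62·0.999060 = 14.6063 /hr

Final: 14.6063 /hr


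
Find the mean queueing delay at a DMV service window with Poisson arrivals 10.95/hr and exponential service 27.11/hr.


ρ = 10.95/27.11 = 0.4039
Wq = ρ/(μ−λ) = 0.4039/(27.11 − 10.95) = 0.4039/16.16 = 0.02499 hr

Final: 0.02499 hr


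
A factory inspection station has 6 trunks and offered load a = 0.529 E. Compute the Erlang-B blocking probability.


B(c,a) = (a^c/c!) / Σ_{k=0}^{c} a^k/k!
a^6/6! = 0.00003044
Σ terms (k=0..6): 1.00000 + 0.52900 + 0.13992 + 0.02467 + 0.003263 + 0.0003452 + 0.00003044 = 1.697232
B = 0.00003044/1.697232 = 0.00001793

Final: 0.00001793


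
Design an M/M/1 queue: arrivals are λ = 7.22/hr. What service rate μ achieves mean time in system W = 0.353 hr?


W = 1/(μ−λ) ⇒ μ − λ = 1/W = 1/0.353 = 2.8329
μ = λ + 1/W = 7.22 + 2.8329 = 10.0529 per hr

Final: 10.0529 /hr


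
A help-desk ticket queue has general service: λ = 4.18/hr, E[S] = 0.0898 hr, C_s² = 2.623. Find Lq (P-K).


ρ = λ·E[S] = 4.18·0.0898 = 0.3754
Lq = ρ²(1+C_s²)/(2(1−ρ)) = 0.1409·(1+2.623)/(2·0.6246)
= 0.1409·3.6230/1.2493 = 0.40862

Final: 0.40862


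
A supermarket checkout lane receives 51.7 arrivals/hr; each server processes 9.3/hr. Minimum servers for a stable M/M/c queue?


Stability requires cμ > λ ⇔ c > λ/μ.
λ/μ = 51.7/9.3 = 5.5591
Minimum integer c = ⌊5.5591⌋ + 1 = 6
Check: 6·9.3 = 55.80 > 51.7, while 5·9.3 = 46.50 ≤ 51.7

Final: 6 servers


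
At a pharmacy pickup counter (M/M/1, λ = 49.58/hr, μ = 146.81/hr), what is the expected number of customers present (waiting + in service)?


ρ = λ/μ = 49.58/146.81 = 0.3377
L = ρ/(1−ρ) = 0.3377/(1 − 0.3377) = 0.3377/0.6623 = 0.5099

Final: 0.5099


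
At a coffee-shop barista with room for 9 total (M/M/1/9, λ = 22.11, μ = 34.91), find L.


ρ = 22.11/34.91 = 0.6333
L = ρ[1 − (K+1)ρ^K + Kρ^(K+1)] / [(1−ρ)(1−ρ^(K+1))]
Numerator: 0.6333·(1 − 10·0.016396 + 9·0.010385) = 0.588690
Denominator: (0.3667)·(0.989615) = 0.362850
L = 0.588690/0.362850 = 1.6224

Final: 1.6224


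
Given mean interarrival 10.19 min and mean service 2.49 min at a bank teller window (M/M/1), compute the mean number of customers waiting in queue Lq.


λ = 60/10.19 = 5.8881 /hr
μ = 60/2.49 = 24.0964 /hr
ρ = λ/μ = 5.8881/24.0964 = 0.2444
Lq = ρ²/(1−ρ) = 0.05971/0.7556 = 0.07902

Final: 0.07902


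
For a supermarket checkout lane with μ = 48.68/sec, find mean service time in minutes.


Mean service time = 1/μ = 1/48.68 second = 0.02054 second
In minutes: 0.02054 × 0.0166667 = 0.0003424 min

Final: 0.0003424 min


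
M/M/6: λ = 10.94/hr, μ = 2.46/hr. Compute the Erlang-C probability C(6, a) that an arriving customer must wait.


a = λ/μ = 4.4472; ρ = a/6 = 0.7412
P₀ = 0.009775 (from M/M/c formula)
C(c,a) = [a^c/(c!(1−ρ))]·P₀ = [7735.58726/(720·0.2588)]·0.009775
= 41.51297·0.009775 = 0.405796

Final: 0.405796


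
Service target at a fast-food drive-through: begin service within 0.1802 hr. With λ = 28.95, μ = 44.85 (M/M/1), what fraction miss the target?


ρ = 28.95/44.85 = 0.6455
P(Wq > t) = ρ·e^{−(μ−λ)t} = 0.6455·e^{−2.8652}
= 0.6455·0.056973 = 0.036775

Final: 0.036775


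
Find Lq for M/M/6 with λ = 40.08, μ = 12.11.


a = λ/μ = 3.3097; ρ = a/6 = 0.5516
P₀ = 0.035450
Lq = P₀·a^c·ρ / (c!·(1−ρ)²) = 0.035450·1314.32091·0.5516/(720·0.20105)
= 0.17754

Final: 0.17754


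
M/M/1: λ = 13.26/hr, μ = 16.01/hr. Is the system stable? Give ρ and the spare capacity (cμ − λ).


Total capacity cμ = 1·16.01 = 16.01/hr
ρ = λ/(cμ) = 13.26/16.01 = 0.8282
Stable ⇔ ρ < 1: YES
Spare capacity = cμ − λ = 16.01 − 13.26 = 2.75/hr

Final: ρ = 0.8282; stable; margin = 2.75/hr


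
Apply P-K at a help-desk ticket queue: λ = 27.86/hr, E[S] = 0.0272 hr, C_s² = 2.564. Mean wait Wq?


ρ = λ·E[S] = 27.86·0.0272 = 0.7578
E[S²] = E[S]²(1+C_s²) = 0.0272²·(1+2.564) = 0.002637
Wq = λ·E[S²]/(2(1−ρ)) = 27.86·0.002637/(2·0.2422) = 0.15165 hr

Final: 0.15165 hr


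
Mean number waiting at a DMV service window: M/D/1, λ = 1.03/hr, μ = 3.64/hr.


ρ = 1.03/3.64 = 0.2830
M/D/1: Lq = ρ²/(2(1−ρ)) = 0.08007/(2·0.7170) = 0.05583

Final: 0.05583


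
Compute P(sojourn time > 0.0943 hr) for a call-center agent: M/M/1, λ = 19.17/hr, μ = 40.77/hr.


W ~ Exponential(μ−λ) for M/M/1.
μ − λ = 40.77 − 19.17 = 21.6000
P(W > t) = e^{−(μ−λ)t} = e^{−2.0369} = 0.130435

Final: 0.130435


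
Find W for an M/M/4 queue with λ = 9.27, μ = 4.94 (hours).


a = 1.8765; ρ = 0.4691; P₀ = 0.148993
Lq = P₀·a^c·ρ/(c!(1−ρ)²) = 0.12814
Wq = Lq/λ = 0.12814/9.27 = 0.01382 hr
W = Wq + 1/μ = 0.01382 + 0.20243 = 0.21625 hr

Final: 0.21625 hr


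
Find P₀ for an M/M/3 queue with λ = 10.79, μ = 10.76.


a = λ/μ = 10.79/10.76 = 1.0028; ρ = a/c = 0.3343
Σ_{k=0}^{2} a^k/k! (terms k=0..2) = 1.00000 + 1.00279 + 0.50279 = 2.50558
Tail: a^3/(3!(1−ρ)) = 1.00839/(6·0.6657) = 0.25245
P₀ = 1/(2.50558 + 0.25245) = 1/2.75803 = 0.362578

Final: 0.362578


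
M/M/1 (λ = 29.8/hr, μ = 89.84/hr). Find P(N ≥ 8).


ρ = 29.8/89.84 = 0.3317
P(N ≥ n) = ρ^n = 0.3317^8 = 0.0001465

Final: 0.0001465


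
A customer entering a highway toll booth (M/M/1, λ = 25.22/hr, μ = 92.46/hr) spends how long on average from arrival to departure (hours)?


W = 1/(μ−λ) = 1/(92.46 − 25.22) = 1/67.24 = 0.01487 hr

Final: 0.01487 hr


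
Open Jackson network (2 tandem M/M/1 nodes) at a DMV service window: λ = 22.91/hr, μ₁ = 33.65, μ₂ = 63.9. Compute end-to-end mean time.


Each node sees arrival rate λ = 22.91/hr (tandem ⇒ throughput preserved).
W₁ = 1/(μ₁−λ) = 1/(33.65−22.91) = 0.09311 hr
W₂ = 1/(μ₂−λ) = 1/(63.9−22.91) = 0.02440 hr
W_total = W₁ + W₂ = 0.09311 + 0.02440 = 0.11751 hr

Final: 0.11751 hr


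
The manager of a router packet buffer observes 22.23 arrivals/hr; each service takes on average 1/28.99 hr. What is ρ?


ρ = λ/μ = 22.23/28.99 = 0.7668

Final: 0.7668


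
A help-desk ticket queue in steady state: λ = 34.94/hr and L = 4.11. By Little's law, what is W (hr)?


W = L/λ = 4.11/34.94 = 0.1176 hr

Final: 0.1176 hr


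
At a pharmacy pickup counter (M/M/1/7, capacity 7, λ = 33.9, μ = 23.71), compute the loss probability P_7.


ρ = λ/μ = 33.9/23.71 = 1.4298
P_K = (1−ρ)ρ^K/(1−ρ^(K+1)) = (-0.4298·12.214537)/(1 − 17.464058)
= -5.249521/-16.464058 = 0.318847

Final: 0.318847


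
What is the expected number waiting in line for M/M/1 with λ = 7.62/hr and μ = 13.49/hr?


ρ = 7.62/13.49 = 0.5649
Lq = ρ²/(1−ρ) = 0.3191/0.4351 = 0.7333

Final: 0.7333


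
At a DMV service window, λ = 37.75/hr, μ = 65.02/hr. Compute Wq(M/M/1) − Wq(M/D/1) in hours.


ρ = 37.75/65.02 = 0.5806
Wq(M/M/1) = ρ/(μ−λ) = 0.5806/27.27 = 0.02129 hr
Wq(M/D/1) = ρ/(2(μ−λ)) = 0.01065 hr
Savings = 0.02129 − 0.01065 = 0.01065 hr

Final: 0.01065 hr


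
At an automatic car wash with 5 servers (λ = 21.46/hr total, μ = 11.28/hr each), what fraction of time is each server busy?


ρ = λ/(cμ) = 21.46/(5·11.28) = 21.46/56.40 = 0.3805

Final: 0.3805


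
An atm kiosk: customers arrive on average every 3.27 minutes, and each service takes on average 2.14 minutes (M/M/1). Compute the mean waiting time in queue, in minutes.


λ = 60/3.27 = 18.3486 /hr
μ = 60/2.14 = 28.0374 /hr
ρ = λ/μ = 18.3486/28.0374 = 0.6544
Wq = ρ/(μ−λ) = 0.6544/(28.0374−18.3486) = 0.06755 hr
In minutes: 0.06755·60 = 4.053 min

Final: 4.053 min


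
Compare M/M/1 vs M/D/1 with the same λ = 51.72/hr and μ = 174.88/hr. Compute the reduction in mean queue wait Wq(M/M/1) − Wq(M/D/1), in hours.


ρ = 51.72/174.88 = 0.2957
Wq(M/M/1) = ρ/(μ−λ) = 0.2957/123.16 = 0.002401 hr
Wq(M/D/1) = ρ/(2(μ−λ)) = 0.001201 hr
Savings = 0.002401 − 0.001201 = 0.001201 hr

Final: 0.001201 hr
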